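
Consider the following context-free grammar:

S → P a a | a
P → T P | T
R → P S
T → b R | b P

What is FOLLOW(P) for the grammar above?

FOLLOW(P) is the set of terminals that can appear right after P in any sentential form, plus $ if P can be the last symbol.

We compute FOLLOW(P) using the standard algorithm.
FOLLOW(S) starts with {$}.
FIRST(P) = {b}
FIRST(R) = {b}
FIRST(S) = {a, b}
FIRST(T) = {b}
FOLLOW(P) = {a, b}
FOLLOW(R) = {a, b}
FOLLOW(S) = {$, a, b}
FOLLOW(T) = {a, b}
Therefore, FOLLOW(P) = {a, b}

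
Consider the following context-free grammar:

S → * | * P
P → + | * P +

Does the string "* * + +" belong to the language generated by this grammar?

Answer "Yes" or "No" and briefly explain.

Yes - a valid derivation exists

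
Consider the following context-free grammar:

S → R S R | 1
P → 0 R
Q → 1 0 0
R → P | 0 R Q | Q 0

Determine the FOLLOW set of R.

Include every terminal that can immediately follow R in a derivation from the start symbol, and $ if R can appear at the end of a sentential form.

We compute FOLLOW(R) using the standard algorithm.
FOLLOW(S) starts with {$}.
FIRST(P) = {0}
FIRST(Q) = {1}
FIRST(R) = {0, 1}
FIRST(S) = {0, 1}
FOLLOW(P) = {$, 0, 1}
FOLLOW(Q) = {$, 0, 1}
FOLLOW(R) = {$, 0, 1}
FOLLOW(S) = {$, 0, 1}
Therefore, FOLLOW(R) = {$, 0, 1}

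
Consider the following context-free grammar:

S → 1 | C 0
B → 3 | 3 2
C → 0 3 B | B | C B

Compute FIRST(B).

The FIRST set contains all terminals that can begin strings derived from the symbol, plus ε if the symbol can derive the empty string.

We compute FIRST(B) using the standard algorithm.
FIRST(B) = {3}
FIRST(C) = {0, 3}
FIRST(S) = {0, 1, 3}
Therefore, FIRST(B) = {3}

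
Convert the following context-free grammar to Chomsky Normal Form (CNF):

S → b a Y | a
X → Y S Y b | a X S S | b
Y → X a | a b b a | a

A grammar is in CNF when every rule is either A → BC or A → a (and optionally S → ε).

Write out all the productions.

TB → b; TA → a; S → a; X → b; Y → a; S → TB X0; X0 → TA Y; X → Y X1; X1 → S X2; X2 → Y TB; X → TA X3; X3 → X X4; X4 → S S; Y → X TA; Y → TA X5; X5 → TB X6; X6 → TB TA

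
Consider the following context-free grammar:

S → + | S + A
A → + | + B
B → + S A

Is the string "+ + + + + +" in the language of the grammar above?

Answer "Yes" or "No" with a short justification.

Yes - a valid derivation exists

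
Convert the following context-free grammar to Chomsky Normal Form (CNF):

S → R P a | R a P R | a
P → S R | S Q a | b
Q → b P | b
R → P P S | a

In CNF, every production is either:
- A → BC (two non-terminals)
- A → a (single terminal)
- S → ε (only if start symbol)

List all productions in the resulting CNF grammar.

TA → a; S → a; P → b; TB → b; Q → b; R → a; S → R X0; X0 → P TA; S → R X1; X1 → TA X2; X2 → P R; P → S R; P → S X3; X3 → Q TA; Q → TB P; R → P X4; X4 → P S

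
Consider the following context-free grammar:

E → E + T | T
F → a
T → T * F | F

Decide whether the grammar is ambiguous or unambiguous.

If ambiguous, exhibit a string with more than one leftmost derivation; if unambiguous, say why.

Unambiguous - every string in the language has a unique leftmost derivation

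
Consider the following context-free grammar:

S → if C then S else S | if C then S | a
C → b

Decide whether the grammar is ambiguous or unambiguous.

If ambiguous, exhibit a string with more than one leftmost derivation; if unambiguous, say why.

Ambiguous - the string 'if b then a else if b then if b then a else a' has two distinct leftmost derivations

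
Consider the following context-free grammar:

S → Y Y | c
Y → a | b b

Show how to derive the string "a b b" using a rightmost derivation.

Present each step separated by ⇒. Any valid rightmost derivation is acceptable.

S ⇒ Y Y ⇒ Y b b ⇒ a b b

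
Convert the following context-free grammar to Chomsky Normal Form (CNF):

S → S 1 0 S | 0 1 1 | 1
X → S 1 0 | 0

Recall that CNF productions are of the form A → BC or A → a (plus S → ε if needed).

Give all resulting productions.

T1 → 1; T0 → 0; S → 1; X → 0; S → S X0; X0 → T1 X1; X1 → T0 S; S → T0 X2; X2 → T1 T1; X → S X3; X3 → T1 T0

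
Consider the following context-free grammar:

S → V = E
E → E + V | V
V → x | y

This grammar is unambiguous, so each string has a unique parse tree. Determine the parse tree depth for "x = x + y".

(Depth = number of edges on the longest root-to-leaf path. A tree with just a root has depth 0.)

4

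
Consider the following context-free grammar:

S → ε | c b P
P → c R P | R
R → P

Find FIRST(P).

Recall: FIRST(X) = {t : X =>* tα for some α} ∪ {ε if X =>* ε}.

We compute FIRST(P) using the standard algorithm.
FIRST(P) = {c}
FIRST(R) = {c}
FIRST(S) = {c, ε}
Therefore, FIRST(P) = {c}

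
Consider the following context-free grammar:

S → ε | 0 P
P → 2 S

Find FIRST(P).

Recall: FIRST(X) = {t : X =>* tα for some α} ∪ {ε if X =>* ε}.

We compute FIRST(P) using the standard algorithm.
FIRST(P) = {2}
FIRST(S) = {0, ε}
Therefore, FIRST(P) = {2}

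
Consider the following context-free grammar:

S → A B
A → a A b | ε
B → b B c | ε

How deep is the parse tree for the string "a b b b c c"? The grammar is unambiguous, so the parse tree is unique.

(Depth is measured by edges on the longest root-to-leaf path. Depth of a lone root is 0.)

4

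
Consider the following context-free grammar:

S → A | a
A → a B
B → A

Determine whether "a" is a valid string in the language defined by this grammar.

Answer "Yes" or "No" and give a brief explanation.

Yes - a valid derivation exists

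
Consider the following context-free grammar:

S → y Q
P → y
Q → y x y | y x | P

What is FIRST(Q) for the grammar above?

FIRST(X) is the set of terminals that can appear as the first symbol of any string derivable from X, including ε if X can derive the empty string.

We compute FIRST(Q) using the standard algorithm.
FIRST(P) = {y}
FIRST(Q) = {y}
FIRST(S) = {y}
Therefore, FIRST(Q) = {y}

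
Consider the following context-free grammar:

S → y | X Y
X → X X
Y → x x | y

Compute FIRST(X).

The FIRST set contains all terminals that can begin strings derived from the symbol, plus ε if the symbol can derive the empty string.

We compute FIRST(X) using the standard algorithm.
FIRST(S) = {y}
FIRST(X) = {}
FIRST(Y) = {x, y}
Therefore, FIRST(X) = {}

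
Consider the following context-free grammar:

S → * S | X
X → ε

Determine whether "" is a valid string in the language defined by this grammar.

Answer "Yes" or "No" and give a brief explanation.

Yes - a valid derivation exists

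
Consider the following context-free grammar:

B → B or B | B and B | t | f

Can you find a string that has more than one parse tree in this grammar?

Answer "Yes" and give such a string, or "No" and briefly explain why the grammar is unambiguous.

Yes - the string 't and t and t' has two distinct parse trees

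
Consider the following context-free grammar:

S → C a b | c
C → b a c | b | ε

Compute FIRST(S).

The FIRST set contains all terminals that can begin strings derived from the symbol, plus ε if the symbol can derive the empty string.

We compute FIRST(S) using the standard algorithm.
FIRST(C) = {b, ε}
FIRST(S) = {a, b, c}
Therefore, FIRST(S) = {a, b, c}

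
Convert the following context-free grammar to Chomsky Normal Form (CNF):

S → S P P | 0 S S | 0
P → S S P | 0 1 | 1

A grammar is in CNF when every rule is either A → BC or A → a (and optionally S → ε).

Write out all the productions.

T0 → 0; S → 0; T1 → 1; P → 1; S → S X0; X0 → P P; S → T0 X1; X1 → S S; P → S X2; X2 → S P; P → T0 T1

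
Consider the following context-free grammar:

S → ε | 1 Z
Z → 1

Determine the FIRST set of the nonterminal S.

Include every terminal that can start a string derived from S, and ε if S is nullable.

We compute FIRST(S) using the standard algorithm.
FIRST(S) = {1, ε}
FIRST(Z) = {1}
Therefore, FIRST(S) = {1, ε}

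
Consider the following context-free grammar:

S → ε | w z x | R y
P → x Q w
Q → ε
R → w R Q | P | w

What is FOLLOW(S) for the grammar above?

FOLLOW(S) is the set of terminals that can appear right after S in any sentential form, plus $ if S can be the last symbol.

We compute FOLLOW(S) using the standard algorithm.
FOLLOW(S) starts with {$}.
FIRST(P) = {x}
FIRST(Q) = {ε}
FIRST(R) = {w, x}
FIRST(S) = {w, x, ε}
FOLLOW(P) = {y}
FOLLOW(Q) = {w, y}
FOLLOW(R) = {y}
FOLLOW(S) = {$}
Therefore, FOLLOW(S) = {$}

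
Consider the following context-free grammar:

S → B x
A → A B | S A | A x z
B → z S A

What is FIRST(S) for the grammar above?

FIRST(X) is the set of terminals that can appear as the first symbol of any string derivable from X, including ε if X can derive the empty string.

We compute FIRST(S) using the standard algorithm.
FIRST(A) = {z}
FIRST(B) = {z}
FIRST(S) = {z}
Therefore, FIRST(S) = {z}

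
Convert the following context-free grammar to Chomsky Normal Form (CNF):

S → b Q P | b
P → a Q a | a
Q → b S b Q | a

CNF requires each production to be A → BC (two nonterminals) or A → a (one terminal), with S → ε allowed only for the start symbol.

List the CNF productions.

TB → b; S → b; TA → a; P → a; Q → a; S → TB X0; X0 → Q P; P → TA X1; X1 → Q TA; Q → TB X2; X2 → S X3; X3 → TB Q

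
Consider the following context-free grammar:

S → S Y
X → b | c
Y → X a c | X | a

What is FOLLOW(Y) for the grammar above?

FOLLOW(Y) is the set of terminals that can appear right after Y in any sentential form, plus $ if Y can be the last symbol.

We compute FOLLOW(Y) using the standard algorithm.
FOLLOW(S) starts with {$}.
FIRST(S) = {}
FIRST(X) = {b, c}
FIRST(Y) = {a, b, c}
FOLLOW(S) = {$, a, b, c}
FOLLOW(X) = {$, a, b, c}
FOLLOW(Y) = {$, a, b, c}
Therefore, FOLLOW(Y) = {$, a, b, c}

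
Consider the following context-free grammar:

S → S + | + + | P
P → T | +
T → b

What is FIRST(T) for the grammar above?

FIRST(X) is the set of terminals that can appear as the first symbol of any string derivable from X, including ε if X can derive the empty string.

We compute FIRST(T) using the standard algorithm.
FIRST(P) = {+, b}
FIRST(S) = {+, b}
FIRST(T) = {b}
Therefore, FIRST(T) = {b}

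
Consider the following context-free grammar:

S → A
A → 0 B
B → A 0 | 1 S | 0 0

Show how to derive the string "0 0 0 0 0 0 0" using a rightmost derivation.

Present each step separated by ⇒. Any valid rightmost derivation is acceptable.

S ⇒ A ⇒ 0 B ⇒ 0 A 0 ⇒ 0 0 B 0 ⇒ 0 0 A 0 0 ⇒ 0 0 0 B 0 0 ⇒ 0 0 0 0 0 0 0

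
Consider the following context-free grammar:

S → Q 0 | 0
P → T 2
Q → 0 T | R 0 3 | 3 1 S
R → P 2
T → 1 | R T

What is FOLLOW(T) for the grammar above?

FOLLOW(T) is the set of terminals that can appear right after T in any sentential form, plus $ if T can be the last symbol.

We compute FOLLOW(T) using the standard algorithm.
FOLLOW(S) starts with {$}.
FIRST(P) = {1}
FIRST(Q) = {0, 1, 3}
FIRST(R) = {1}
FIRST(S) = {0, 1, 3}
FIRST(T) = {1}
FOLLOW(P) = {2}
FOLLOW(Q) = {0}
FOLLOW(R) = {0, 1}
FOLLOW(S) = {$, 0}
FOLLOW(T) = {0, 2}
Therefore, FOLLOW(T) = {0, 2}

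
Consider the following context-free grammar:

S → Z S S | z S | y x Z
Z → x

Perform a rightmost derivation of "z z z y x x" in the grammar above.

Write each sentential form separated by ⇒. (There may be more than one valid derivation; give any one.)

S ⇒ z S ⇒ z z S ⇒ z z z S ⇒ z z z y x Z ⇒ z z z y x x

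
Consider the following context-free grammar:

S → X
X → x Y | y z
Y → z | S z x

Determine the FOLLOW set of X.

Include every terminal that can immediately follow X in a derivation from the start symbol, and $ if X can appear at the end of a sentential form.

We compute FOLLOW(X) using the standard algorithm.
FOLLOW(S) starts with {$}.
FIRST(S) = {x, y}
FIRST(X) = {x, y}
FIRST(Y) = {x, y, z}
FOLLOW(S) = {$, z}
FOLLOW(X) = {$, z}
FOLLOW(Y) = {$, z}
Therefore, FOLLOW(X) = {$, z}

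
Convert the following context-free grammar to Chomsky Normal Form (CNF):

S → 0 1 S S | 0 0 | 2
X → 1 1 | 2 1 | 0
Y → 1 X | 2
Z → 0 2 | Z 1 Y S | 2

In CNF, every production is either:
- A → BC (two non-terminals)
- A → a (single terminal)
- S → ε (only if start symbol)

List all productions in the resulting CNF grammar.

T0 → 0; T1 → 1; S → 2; T2 → 2; X → 0; Y → 2; Z → 2; S → T0 X0; X0 → T1 X1; X1 → S S; S → T0 T0; X → T1 T1; X → T2 T1; Y → T1 X; Z → T0 T2; Z → Z X2; X2 → T1 X3; X3 → Y S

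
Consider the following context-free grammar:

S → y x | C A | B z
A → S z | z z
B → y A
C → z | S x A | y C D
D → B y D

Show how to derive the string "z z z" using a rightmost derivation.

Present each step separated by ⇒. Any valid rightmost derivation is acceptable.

S ⇒ C A ⇒ C z z ⇒ z z z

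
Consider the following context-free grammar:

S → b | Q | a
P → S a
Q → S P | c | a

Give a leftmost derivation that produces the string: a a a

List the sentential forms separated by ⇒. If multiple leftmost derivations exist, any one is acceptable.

S ⇒ Q ⇒ S P ⇒ a P ⇒ a S a ⇒ a a a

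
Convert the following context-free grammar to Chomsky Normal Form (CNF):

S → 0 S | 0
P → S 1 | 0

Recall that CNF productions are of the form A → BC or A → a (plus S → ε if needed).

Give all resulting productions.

T0 → 0; S → 0; T1 → 1; P → 0; S → T0 S; P → S T1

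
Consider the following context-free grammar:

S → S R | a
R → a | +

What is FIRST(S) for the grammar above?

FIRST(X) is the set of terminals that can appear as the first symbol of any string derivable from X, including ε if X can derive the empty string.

We compute FIRST(S) using the standard algorithm.
FIRST(R) = {+, a}
FIRST(S) = {a}
Therefore, FIRST(S) = {a}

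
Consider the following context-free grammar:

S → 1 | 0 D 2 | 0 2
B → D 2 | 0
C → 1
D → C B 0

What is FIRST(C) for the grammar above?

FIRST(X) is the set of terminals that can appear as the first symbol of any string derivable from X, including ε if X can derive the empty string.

We compute FIRST(C) using the standard algorithm.
FIRST(B) = {0, 1}
FIRST(C) = {1}
FIRST(D) = {1}
FIRST(S) = {0, 1}
Therefore, FIRST(C) = {1}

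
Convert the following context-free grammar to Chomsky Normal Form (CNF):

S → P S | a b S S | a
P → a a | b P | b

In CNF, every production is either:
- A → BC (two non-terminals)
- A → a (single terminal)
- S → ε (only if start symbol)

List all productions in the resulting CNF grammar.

TA → a; TB → b; S → a; P → b; S → P S; S → TA X0; X0 → TB X1; X1 → S S; P → TA TA; P → TB P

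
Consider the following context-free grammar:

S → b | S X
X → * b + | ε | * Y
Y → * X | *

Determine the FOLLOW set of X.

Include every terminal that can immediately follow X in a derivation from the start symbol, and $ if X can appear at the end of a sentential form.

We compute FOLLOW(X) using the standard algorithm.
FOLLOW(S) starts with {$}.
FIRST(S) = {b}
FIRST(X) = {*, ε}
FIRST(Y) = {*}
FOLLOW(S) = {$, *}
FOLLOW(X) = {$, *}
FOLLOW(Y) = {$, *}
Therefore, FOLLOW(X) = {$, *}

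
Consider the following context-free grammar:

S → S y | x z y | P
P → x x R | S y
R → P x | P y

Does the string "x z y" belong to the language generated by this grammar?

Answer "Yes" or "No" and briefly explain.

Yes - a valid derivation exists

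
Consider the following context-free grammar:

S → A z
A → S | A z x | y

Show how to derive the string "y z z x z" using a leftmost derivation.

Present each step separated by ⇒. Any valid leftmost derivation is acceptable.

S ⇒ A z ⇒ A z x z ⇒ S z x z ⇒ A z z x z ⇒ y z z x z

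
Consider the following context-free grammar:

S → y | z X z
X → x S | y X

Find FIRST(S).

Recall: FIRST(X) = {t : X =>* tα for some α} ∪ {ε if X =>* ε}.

We compute FIRST(S) using the standard algorithm.
FIRST(S) = {y, z}
FIRST(X) = {x, y}
Therefore, FIRST(S) = {y, z}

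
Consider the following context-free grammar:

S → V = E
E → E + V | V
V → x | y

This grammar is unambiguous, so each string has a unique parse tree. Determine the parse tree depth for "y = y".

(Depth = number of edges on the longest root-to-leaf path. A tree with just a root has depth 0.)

3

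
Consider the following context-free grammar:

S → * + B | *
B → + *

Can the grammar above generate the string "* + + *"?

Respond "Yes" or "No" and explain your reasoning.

Yes - a valid derivation exists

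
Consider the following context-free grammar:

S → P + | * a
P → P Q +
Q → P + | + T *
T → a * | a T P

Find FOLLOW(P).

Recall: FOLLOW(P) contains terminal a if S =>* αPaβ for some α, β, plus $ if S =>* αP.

We compute FOLLOW(P) using the standard algorithm.
FOLLOW(S) starts with {$}.
FIRST(P) = {}
FIRST(Q) = {+}
FIRST(S) = {*}
FIRST(T) = {a}
FOLLOW(P) = {*, +}
FOLLOW(Q) = {+}
FOLLOW(S) = {$}
FOLLOW(T) = {*}
Therefore, FOLLOW(P) = {*, +}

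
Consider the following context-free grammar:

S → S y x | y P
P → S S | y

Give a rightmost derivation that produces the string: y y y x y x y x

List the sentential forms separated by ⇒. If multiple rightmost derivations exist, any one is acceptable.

S ⇒ S y x ⇒ S y x y x ⇒ S y x y x y x ⇒ y P y x y x y x ⇒ y y y x y x y x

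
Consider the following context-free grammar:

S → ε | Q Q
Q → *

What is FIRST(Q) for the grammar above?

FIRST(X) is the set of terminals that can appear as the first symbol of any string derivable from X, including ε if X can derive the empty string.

We compute FIRST(Q) using the standard algorithm.
FIRST(Q) = {*}
FIRST(S) = {*, ε}
Therefore, FIRST(Q) = {*}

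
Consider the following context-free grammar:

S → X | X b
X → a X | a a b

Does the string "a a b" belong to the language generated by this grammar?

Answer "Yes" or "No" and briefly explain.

Yes - a valid derivation exists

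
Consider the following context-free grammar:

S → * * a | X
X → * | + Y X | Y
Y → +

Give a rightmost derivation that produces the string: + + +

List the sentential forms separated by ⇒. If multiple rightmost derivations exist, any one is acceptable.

S ⇒ X ⇒ + Y X ⇒ + Y Y ⇒ + Y + ⇒ + + +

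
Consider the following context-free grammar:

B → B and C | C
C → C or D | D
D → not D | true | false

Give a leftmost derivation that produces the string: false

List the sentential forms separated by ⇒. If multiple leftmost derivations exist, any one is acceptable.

B ⇒ C ⇒ D ⇒ false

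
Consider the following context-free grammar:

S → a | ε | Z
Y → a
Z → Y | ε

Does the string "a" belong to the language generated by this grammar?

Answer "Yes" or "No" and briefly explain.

Yes - a valid derivation exists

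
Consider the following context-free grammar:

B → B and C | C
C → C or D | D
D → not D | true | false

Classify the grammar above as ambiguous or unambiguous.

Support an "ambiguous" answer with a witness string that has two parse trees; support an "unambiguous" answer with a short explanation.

Unambiguous - every string in the language has a unique parse tree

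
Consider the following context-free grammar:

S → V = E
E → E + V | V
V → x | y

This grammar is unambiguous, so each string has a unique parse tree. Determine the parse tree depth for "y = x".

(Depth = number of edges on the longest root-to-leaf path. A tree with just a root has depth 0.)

3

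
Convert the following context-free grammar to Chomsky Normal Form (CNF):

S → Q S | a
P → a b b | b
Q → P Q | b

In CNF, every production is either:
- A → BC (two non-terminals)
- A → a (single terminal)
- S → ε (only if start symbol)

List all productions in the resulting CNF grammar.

S → a; TA → a; TB → b; P → b; Q → b; S → Q S; P → TA X0; X0 → TB TB; Q → P Q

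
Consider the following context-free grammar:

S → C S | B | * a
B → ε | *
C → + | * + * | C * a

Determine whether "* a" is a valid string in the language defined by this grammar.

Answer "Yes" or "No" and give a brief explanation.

Yes - a valid derivation exists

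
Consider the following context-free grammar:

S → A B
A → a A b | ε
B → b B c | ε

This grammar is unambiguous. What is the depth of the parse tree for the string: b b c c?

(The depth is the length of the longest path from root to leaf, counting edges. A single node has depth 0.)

4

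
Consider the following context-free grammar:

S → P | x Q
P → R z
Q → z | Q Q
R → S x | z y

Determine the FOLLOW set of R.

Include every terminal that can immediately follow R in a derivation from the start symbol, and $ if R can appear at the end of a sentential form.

We compute FOLLOW(R) using the standard algorithm.
FOLLOW(S) starts with {$}.
FIRST(P) = {x, z}
FIRST(Q) = {z}
FIRST(R) = {x, z}
FIRST(S) = {x, z}
FOLLOW(P) = {$, x}
FOLLOW(Q) = {$, x, z}
FOLLOW(R) = {z}
FOLLOW(S) = {$, x}
Therefore, FOLLOW(R) = {z}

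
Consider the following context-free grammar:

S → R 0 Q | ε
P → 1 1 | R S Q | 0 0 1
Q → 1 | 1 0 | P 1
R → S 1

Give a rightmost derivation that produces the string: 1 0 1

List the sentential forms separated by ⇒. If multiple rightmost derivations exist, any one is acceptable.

S ⇒ R 0 Q ⇒ R 0 1 ⇒ S 1 0 1 ⇒ 1 0 1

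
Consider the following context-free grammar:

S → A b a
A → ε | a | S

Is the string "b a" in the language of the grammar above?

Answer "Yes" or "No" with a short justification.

Yes - a valid derivation exists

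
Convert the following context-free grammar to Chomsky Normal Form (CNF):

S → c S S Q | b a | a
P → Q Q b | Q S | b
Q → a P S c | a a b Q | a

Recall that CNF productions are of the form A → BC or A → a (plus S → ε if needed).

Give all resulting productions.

TC → c; TB → b; TA → a; S → a; P → b; Q → a; S → TC X0; X0 → S X1; X1 → S Q; S → TB TA; P → Q X2; X2 → Q TB; P → Q S; Q → TA X3; X3 → P X4; X4 → S TC; Q → TA X5; X5 → TA X6; X6 → TB Q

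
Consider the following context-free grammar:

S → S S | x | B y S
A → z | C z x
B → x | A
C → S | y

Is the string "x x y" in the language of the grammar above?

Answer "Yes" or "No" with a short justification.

No - no valid derivation exists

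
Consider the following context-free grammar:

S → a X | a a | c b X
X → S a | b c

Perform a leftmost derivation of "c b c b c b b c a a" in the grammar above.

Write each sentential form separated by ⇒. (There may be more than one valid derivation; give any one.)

S ⇒ c b X ⇒ c b S a ⇒ c b c b X a ⇒ c b c b S a a ⇒ c b c b c b X a a ⇒ c b c b c b b c a a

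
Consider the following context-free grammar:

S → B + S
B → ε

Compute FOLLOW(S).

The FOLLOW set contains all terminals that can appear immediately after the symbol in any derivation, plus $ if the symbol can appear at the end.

We compute FOLLOW(S) using the standard algorithm.
FOLLOW(S) starts with {$}.
FIRST(B) = {ε}
FIRST(S) = {+}
FOLLOW(B) = {+}
FOLLOW(S) = {$}
Therefore, FOLLOW(S) = {$}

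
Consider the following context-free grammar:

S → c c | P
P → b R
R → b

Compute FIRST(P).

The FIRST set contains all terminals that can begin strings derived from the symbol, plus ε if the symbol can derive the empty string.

We compute FIRST(P) using the standard algorithm.
FIRST(P) = {b}
FIRST(R) = {b}
FIRST(S) = {b, c}
Therefore, FIRST(P) = {b}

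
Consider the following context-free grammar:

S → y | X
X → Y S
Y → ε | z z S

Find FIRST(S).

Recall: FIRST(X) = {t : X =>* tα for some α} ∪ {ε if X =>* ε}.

We compute FIRST(S) using the standard algorithm.
FIRST(S) = {y, z}
FIRST(X) = {y, z}
FIRST(Y) = {z, ε}
Therefore, FIRST(S) = {y, z}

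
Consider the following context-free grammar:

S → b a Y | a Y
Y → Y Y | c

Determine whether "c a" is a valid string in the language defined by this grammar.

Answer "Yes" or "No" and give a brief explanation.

No - no valid derivation exists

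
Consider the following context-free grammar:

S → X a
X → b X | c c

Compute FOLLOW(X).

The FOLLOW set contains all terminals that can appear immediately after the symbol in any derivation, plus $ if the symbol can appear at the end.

We compute FOLLOW(X) using the standard algorithm.
FOLLOW(S) starts with {$}.
FIRST(S) = {b, c}
FIRST(X) = {b, c}
FOLLOW(S) = {$}
FOLLOW(X) = {a}
Therefore, FOLLOW(X) = {a}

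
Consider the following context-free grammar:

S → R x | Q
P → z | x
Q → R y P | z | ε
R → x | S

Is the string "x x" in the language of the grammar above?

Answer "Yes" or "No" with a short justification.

Yes - a valid derivation exists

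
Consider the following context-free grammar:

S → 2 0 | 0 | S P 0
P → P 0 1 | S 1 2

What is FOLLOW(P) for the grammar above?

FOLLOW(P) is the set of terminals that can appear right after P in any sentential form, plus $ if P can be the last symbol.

We compute FOLLOW(P) using the standard algorithm.
FOLLOW(S) starts with {$}.
FIRST(P) = {0, 2}
FIRST(S) = {0, 2}
FOLLOW(P) = {0}
FOLLOW(S) = {$, 0, 1, 2}
Therefore, FOLLOW(P) = {0}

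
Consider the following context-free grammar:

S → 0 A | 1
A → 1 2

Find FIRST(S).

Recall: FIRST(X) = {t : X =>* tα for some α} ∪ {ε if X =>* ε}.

We compute FIRST(S) using the standard algorithm.
FIRST(A) = {1}
FIRST(S) = {0, 1}
Therefore, FIRST(S) = {0, 1}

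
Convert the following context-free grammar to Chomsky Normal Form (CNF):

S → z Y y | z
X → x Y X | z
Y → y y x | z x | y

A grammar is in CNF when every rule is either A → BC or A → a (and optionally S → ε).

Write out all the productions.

TZ → z; TY → y; S → z; TX → x; X → z; Y → y; S → TZ X0; X0 → Y TY; X → TX X1; X1 → Y X; Y → TY X2; X2 → TY TX; Y → TZ TX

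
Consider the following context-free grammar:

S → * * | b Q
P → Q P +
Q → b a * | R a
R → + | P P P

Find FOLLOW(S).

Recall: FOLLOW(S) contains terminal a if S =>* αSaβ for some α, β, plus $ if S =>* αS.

We compute FOLLOW(S) using the standard algorithm.
FOLLOW(S) starts with {$}.
FIRST(P) = {+, b}
FIRST(Q) = {+, b}
FIRST(R) = {+, b}
FIRST(S) = {*, b}
FOLLOW(P) = {+, a, b}
FOLLOW(Q) = {$, +, b}
FOLLOW(R) = {a}
FOLLOW(S) = {$}
Therefore, FOLLOW(S) = {$}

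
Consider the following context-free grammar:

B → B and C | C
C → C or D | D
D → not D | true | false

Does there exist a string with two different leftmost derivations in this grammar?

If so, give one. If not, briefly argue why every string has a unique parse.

No - every string in the language has a unique leftmost derivation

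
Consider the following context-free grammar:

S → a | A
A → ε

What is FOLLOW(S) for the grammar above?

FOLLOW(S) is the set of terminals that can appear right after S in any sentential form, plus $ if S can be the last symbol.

We compute FOLLOW(S) using the standard algorithm.
FOLLOW(S) starts with {$}.
FIRST(A) = {ε}
FIRST(S) = {a, ε}
FOLLOW(A) = {$}
FOLLOW(S) = {$}
Therefore, FOLLOW(S) = {$}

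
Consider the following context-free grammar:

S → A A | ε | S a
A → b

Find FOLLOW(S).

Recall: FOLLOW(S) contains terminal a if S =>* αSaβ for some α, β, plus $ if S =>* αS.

We compute FOLLOW(S) using the standard algorithm.
FOLLOW(S) starts with {$}.
FIRST(A) = {b}
FIRST(S) = {a, b, ε}
FOLLOW(A) = {$, a, b}
FOLLOW(S) = {$, a}
Therefore, FOLLOW(S) = {$, a}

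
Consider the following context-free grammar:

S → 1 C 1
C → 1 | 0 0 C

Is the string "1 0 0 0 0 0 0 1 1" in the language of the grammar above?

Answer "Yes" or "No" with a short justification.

Yes - a valid derivation exists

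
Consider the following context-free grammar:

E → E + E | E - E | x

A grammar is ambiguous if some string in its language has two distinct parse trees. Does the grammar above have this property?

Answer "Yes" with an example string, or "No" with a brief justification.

Yes - the string 'x - x + x + x' has two distinct parse trees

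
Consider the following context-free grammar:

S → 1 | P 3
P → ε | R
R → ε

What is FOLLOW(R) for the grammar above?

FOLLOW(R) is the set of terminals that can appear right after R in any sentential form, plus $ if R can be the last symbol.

We compute FOLLOW(R) using the standard algorithm.
FOLLOW(S) starts with {$}.
FIRST(P) = {ε}
FIRST(R) = {ε}
FIRST(S) = {1, 3}
FOLLOW(P) = {3}
FOLLOW(R) = {3}
FOLLOW(S) = {$}
Therefore, FOLLOW(R) = {3}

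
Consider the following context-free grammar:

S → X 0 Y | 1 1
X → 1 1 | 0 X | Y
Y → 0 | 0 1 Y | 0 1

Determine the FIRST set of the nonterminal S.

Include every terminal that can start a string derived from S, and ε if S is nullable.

We compute FIRST(S) using the standard algorithm.
FIRST(S) = {0, 1}
FIRST(X) = {0, 1}
FIRST(Y) = {0}
Therefore, FIRST(S) = {0, 1}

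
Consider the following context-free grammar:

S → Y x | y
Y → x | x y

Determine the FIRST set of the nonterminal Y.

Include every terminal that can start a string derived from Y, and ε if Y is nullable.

We compute FIRST(Y) using the standard algorithm.
FIRST(S) = {x, y}
FIRST(Y) = {x}
Therefore, FIRST(Y) = {x}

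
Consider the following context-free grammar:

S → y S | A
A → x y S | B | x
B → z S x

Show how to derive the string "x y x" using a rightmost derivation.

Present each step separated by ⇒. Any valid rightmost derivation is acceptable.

S ⇒ A ⇒ x y S ⇒ x y A ⇒ x y x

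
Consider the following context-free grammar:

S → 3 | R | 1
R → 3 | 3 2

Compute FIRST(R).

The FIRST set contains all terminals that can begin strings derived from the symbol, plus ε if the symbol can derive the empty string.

We compute FIRST(R) using the standard algorithm.
FIRST(R) = {3}
FIRST(S) = {1, 3}
Therefore, FIRST(R) = {3}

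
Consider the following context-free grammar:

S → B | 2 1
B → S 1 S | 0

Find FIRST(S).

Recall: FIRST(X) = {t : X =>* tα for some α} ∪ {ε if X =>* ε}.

We compute FIRST(S) using the standard algorithm.
FIRST(B) = {0, 2}
FIRST(S) = {0, 2}
Therefore, FIRST(S) = {0, 2}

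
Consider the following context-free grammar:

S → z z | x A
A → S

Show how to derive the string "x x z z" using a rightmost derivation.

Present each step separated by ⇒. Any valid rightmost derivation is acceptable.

S ⇒ x A ⇒ x S ⇒ x x A ⇒ x x S ⇒ x x z z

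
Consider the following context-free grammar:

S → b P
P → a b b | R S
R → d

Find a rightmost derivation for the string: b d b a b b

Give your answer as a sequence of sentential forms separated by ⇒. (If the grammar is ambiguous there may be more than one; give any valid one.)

S ⇒ b P ⇒ b R S ⇒ b R b P ⇒ b R b a b b ⇒ b d b a b b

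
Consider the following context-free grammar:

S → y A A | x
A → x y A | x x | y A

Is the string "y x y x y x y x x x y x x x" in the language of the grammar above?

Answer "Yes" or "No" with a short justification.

No - no valid derivation exists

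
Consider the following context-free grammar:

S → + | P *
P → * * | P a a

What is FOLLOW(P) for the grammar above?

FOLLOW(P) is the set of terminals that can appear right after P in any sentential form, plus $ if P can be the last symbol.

We compute FOLLOW(P) using the standard algorithm.
FOLLOW(S) starts with {$}.
FIRST(P) = {*}
FIRST(S) = {*, +}
FOLLOW(P) = {*, a}
FOLLOW(S) = {$}
Therefore, FOLLOW(P) = {*, a}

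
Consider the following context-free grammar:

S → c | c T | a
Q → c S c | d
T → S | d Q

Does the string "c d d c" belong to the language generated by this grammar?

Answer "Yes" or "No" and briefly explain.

No - no valid derivation exists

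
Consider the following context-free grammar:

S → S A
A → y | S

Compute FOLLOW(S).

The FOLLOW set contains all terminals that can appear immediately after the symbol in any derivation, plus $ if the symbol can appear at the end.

We compute FOLLOW(S) using the standard algorithm.
FOLLOW(S) starts with {$}.
FIRST(A) = {y}
FIRST(S) = {}
FOLLOW(A) = {$, y}
FOLLOW(S) = {$, y}
Therefore, FOLLOW(S) = {$, y}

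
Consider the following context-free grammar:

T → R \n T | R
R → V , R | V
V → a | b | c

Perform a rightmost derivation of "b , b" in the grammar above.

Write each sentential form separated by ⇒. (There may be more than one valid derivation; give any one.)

T ⇒ R ⇒ V , R ⇒ V , V ⇒ V , b ⇒ b , b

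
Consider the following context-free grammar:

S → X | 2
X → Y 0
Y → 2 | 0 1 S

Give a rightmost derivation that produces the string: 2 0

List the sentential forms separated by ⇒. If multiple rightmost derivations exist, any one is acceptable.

S ⇒ X ⇒ Y 0 ⇒ 2 0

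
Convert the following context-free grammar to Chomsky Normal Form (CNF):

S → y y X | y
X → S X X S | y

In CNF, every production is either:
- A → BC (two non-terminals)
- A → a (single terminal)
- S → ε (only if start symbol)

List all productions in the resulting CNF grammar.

TY → y; S → y; X → y; S → TY X0; X0 → TY X; X → S X1; X1 → X X2; X2 → X S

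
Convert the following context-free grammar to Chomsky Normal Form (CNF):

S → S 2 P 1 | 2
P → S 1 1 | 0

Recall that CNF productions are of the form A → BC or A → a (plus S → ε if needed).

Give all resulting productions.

T2 → 2; T1 → 1; S → 2; P → 0; S → S X0; X0 → T2 X1; X1 → P T1; P → S X2; X2 → T1 T1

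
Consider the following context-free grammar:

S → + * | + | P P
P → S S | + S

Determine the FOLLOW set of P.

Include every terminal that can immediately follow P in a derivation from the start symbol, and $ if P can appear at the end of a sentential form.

We compute FOLLOW(P) using the standard algorithm.
FOLLOW(S) starts with {$}.
FIRST(P) = {+}
FIRST(S) = {+}
FOLLOW(P) = {$, +}
FOLLOW(S) = {$, +}
Therefore, FOLLOW(P) = {$, +}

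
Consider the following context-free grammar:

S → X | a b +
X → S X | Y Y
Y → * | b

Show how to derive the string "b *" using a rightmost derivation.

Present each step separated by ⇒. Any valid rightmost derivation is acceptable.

S ⇒ X ⇒ Y Y ⇒ Y * ⇒ b *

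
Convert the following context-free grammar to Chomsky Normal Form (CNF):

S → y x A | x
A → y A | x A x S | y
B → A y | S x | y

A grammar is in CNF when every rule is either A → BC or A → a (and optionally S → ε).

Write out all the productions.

TY → y; TX → x; S → x; A → y; B → y; S → TY X0; X0 → TX A; A → TY A; A → TX X1; X1 → A X2; X2 → TX S; B → A TY; B → S TX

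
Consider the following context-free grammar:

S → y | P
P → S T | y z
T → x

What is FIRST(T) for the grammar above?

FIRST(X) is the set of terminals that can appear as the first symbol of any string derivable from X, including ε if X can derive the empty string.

We compute FIRST(T) using the standard algorithm.
FIRST(P) = {y}
FIRST(S) = {y}
FIRST(T) = {x}
Therefore, FIRST(T) = {x}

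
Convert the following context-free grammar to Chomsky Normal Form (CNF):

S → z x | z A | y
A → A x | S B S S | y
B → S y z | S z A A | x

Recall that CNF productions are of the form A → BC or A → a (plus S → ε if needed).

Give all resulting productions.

TZ → z; TX → x; S → y; A → y; TY → y; B → x; S → TZ TX; S → TZ A; A → A TX; A → S X0; X0 → B X1; X1 → S S; B → S X2; X2 → TY TZ; B → S X3; X3 → TZ X4; X4 → A A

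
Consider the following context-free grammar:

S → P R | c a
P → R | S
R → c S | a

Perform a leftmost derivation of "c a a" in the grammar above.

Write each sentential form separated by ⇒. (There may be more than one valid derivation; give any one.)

S ⇒ P R ⇒ S R ⇒ c a R ⇒ c a a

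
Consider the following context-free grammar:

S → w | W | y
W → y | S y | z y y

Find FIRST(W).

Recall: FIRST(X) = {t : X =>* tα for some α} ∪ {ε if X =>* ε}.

We compute FIRST(W) using the standard algorithm.
FIRST(S) = {w, y, z}
FIRST(W) = {w, y, z}
Therefore, FIRST(W) = {w, y, z}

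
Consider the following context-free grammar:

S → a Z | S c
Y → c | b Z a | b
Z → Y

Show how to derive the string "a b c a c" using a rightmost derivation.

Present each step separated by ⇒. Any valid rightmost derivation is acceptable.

S ⇒ S c ⇒ a Z c ⇒ a Y c ⇒ a b Z a c ⇒ a b Y a c ⇒ a b c a c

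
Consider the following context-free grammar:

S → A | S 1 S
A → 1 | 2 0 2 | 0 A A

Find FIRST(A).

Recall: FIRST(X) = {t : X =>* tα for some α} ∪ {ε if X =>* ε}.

We compute FIRST(A) using the standard algorithm.
FIRST(A) = {0, 1, 2}
FIRST(S) = {0, 1, 2}
Therefore, FIRST(A) = {0, 1, 2}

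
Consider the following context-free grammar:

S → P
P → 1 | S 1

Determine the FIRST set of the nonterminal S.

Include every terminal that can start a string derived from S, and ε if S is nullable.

We compute FIRST(S) using the standard algorithm.
FIRST(P) = {1}
FIRST(S) = {1}
Therefore, FIRST(S) = {1}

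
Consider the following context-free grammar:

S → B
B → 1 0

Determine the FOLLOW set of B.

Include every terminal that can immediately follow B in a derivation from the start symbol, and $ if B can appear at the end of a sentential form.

We compute FOLLOW(B) using the standard algorithm.
FOLLOW(S) starts with {$}.
FIRST(B) = {1}
FIRST(S) = {1}
FOLLOW(B) = {$}
FOLLOW(S) = {$}
Therefore, FOLLOW(B) = {$}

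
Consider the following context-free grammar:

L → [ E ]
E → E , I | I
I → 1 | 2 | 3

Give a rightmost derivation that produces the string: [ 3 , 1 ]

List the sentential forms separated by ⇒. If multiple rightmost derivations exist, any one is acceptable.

L ⇒ [ E ] ⇒ [ E , I ] ⇒ [ E , 1 ] ⇒ [ I , 1 ] ⇒ [ 3 , 1 ]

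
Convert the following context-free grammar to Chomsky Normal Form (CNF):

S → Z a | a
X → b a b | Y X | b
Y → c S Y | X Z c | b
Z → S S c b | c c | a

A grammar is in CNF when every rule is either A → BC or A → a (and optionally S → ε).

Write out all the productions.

TA → a; S → a; TB → b; X → b; TC → c; Y → b; Z → a; S → Z TA; X → TB X0; X0 → TA TB; X → Y X; Y → TC X1; X1 → S Y; Y → X X2; X2 → Z TC; Z → S X3; X3 → S X4; X4 → TC TB; Z → TC TC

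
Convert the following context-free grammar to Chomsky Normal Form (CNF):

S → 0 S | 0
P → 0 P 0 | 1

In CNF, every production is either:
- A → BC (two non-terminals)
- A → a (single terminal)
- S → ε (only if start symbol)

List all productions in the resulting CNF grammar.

T0 → 0; S → 0; P → 1; S → T0 S; P → T0 X0; X0 → P T0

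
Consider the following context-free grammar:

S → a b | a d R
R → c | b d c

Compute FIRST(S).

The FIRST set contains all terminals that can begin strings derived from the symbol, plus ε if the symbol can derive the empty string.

We compute FIRST(S) using the standard algorithm.
FIRST(R) = {b, c}
FIRST(S) = {a}
Therefore, FIRST(S) = {a}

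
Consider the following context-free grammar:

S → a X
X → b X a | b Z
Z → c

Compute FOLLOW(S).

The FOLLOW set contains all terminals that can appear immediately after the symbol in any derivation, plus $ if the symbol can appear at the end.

We compute FOLLOW(S) using the standard algorithm.
FOLLOW(S) starts with {$}.
FIRST(S) = {a}
FIRST(X) = {b}
FIRST(Z) = {c}
FOLLOW(S) = {$}
FOLLOW(X) = {$, a}
FOLLOW(Z) = {$, a}
Therefore, FOLLOW(S) = {$}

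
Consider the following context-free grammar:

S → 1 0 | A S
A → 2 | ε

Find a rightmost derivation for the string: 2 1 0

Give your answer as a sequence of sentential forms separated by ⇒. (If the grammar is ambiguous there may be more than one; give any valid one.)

S ⇒ A S ⇒ A 1 0 ⇒ 2 1 0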